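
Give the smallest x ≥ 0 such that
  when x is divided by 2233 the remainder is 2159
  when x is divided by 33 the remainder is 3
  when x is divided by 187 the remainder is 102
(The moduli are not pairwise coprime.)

gcd(2233, 33) = 11 and 11 | (3 − 2159), so the pair is consistent; merging gives x ≡ 4392 (mod 6699), where 6699 = lcm(2233, 33).
gcd(6699, 187) = 11 and 11 | (102 − 4392), so the pair is consistent; merging gives x ≡ 78081 (mod 113883), where 113883 = lcm(6699, 187).
The solution is unique modulo lcm(2233, 33, 187) = 113883.

78081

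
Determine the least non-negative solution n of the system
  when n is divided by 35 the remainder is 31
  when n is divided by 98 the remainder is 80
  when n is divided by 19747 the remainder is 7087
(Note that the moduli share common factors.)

145316

Combine the congruences pairwise.
gcd(35, 98) = 7 and 7 | (80 − 31), so the pair is consistent; merging gives n ≡ 276 (mod 490), where 490 = lcm(35, 98).
gcd(490, 19747) = 49 and 49 | (7087 − 276), so the pair is consistent; merging gives n ≡ 145316 (mod 197470), where 197470 = lcm(490, 19747).
The solution is unique modulo lcm(35, 98, 19747) = 197470.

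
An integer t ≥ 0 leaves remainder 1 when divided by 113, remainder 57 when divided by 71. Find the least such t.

2826

Combine the congruences pairwise.
From t ≡ 1 (mod 113) write t = 1 + 113s. Substituting into t ≡ 57 (mod 71) gives 113s ≡ 56 (mod 71), and since 42⁻¹ ≡ 22 (mod 71), s ≡ 25. Hence t ≡ 1 + 113·25 = 2826 (mod 8023).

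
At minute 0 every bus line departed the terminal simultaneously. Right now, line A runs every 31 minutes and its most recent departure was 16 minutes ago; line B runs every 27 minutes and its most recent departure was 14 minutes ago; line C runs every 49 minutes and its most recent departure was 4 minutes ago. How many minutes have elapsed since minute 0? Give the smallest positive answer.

The moduli are pairwise coprime; N = 31·27·49 = 41013.
N/31 = 1323; 1323 ≡ 21 (mod 31); 21·3 ≡ 1, so inverse 3.
N/27 = 1519; 1519 ≡ 7 (mod 27); 7·4 ≡ 1, so inverse 4.
N/49 = 837; 837 ≡ 4 (mod 49); 4·37 ≡ 1, so inverse 37.
t ≡ 16·1323·3 + 14·1519·4 + 4·837·37 = 272444.
272444 mod 41013 = 26366.

26366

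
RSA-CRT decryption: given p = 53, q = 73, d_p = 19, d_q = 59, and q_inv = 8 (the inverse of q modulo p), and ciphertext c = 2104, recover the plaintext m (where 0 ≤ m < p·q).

252

m₁ = c^(d_p) mod p: c ≡ 37 (mod 53), and 37^19 mod 53 = 40.
m₂ = c^(d_q) mod q: c ≡ 60 (mod 73), and 60^59 mod 73 = 33.
h = q_inv·(m₁ − m₂) mod p = 8·(40 − 33) mod 53 = 3.
m = m₂ + h·q = 33 + 3·73 = 252.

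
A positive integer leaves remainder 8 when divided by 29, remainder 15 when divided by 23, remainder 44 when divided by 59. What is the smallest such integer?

20163

The moduli are pairwise coprime; M = 29·23·59 = 39353.
M/29 = 1357; 1357 ≡ 23 (mod 29); 23·24 ≡ 1, so inverse 24.
M/23 = 1711; 1711 ≡ 9 (mod 23); 9·18 ≡ 1, so inverse 18.
M/59 = 667; 667 ≡ 18 (mod 59); 18·23 ≡ 1, so inverse 23.
n ≡ 8·1357·24 + 15·1711·18 + 44·667·23 = 1397518.
1397518 mod 39353 = 20163.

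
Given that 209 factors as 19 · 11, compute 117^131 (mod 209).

Mod 19: 117 ≡ 3; by Fermat, exponent reduces to 131 mod 18 = 5; 3^5 ≡ 15 (mod 19).
Mod 11: 117 ≡ 7; by Fermat, exponent reduces to 131 mod 10 = 1; 7^1 ≡ 7 (mod 11).
Combine by CRT: x ≡ 15 (mod 19), x ≡ 7 (mod 11) ⇒ x ≡ 205 (mod 209).

205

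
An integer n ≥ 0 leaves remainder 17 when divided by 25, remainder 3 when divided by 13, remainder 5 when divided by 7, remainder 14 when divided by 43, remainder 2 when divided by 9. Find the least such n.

71867

From n ≡ 17 (mod 25) write n = 17 + 25t. Substituting into n ≡ 3 (mod 13) gives 25t ≡ 12 (mod 13), and since 12⁻¹ ≡ 12 (mod 13), t ≡ 1. Hence n ≡ 17 + 25·1 = 42 (mod 325).
From n ≡ 42 (mod 325) write n = 42 + 325t. Substituting into n ≡ 5 (mod 7) gives 325t ≡ 5 (mod 7), and since 3⁻¹ ≡ 5 (mod 7), t ≡ 4. Hence n ≡ 42 + 325·4 = 1342 (mod 2275).
From n ≡ 1342 (mod 2275) write n = 1342 + 2275t. Substituting into n ≡ 14 (mod 43) gives 2275t ≡ 5 (mod 43), and since 39⁻¹ ≡ 32 (mod 43), t ≡ 31. Hence n ≡ 1342 + 2275·31 = 71867 (mod 97825).
From n ≡ 71867 (mod 97825) write n = 71867 + 97825t. Substituting into n ≡ 2 (mod 9) gives 97825t ≡ 0 (mod 9), and since 4⁻¹ ≡ 7 (mod 9), t ≡ 0. Hence n ≡ 71867 + 97825·0 = 71867 (mod 880425).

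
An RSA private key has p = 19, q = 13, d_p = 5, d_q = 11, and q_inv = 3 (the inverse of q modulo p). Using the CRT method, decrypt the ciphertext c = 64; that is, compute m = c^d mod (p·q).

220

m₁ = c^(d_p) mod p: c ≡ 7 (mod 19), and 7^5 mod 19 = 11.
m₂ = c^(d_q) mod q: c ≡ 12 (mod 13), and 12^11 mod 13 = 12.
h = q_inv·(m₁ − m₂) mod p = 3·(11 − 12) mod 19 = 16.
m = m₂ + h·q = 12 + 16·13 = 220.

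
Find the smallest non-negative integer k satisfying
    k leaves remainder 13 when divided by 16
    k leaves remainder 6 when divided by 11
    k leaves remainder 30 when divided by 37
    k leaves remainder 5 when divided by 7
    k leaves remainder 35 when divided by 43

The moduli are pairwise coprime; N = 16·11·37·7·43 = 1960112.
N/16 = 122507; 122507 ≡ 11 (mod 16); 11·3 ≡ 1, so inverse 3.
N/11 = 178192; 178192 ≡ 3 (mod 11); 3·4 ≡ 1, so inverse 4.
N/37 = 52976; 52976 ≡ 29 (mod 37); 29·23 ≡ 1, so inverse 23.
N/7 = 280016; 280016 ≡ 2 (mod 7); 2·4 ≡ 1, so inverse 4.
N/43 = 45584; 45584 ≡ 4 (mod 43); 4·11 ≡ 1, so inverse 11.
k ≡ 13·122507·3 + 6·178192·4 + 30·52976·23 + 5·280016·4 + 35·45584·11 = 68757981.
68757981 mod 1960112 = 154061.

154061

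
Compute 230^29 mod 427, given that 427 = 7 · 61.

Mod 7: 230 ≡ 6; by Fermat, exponent reduces to 29 mod 6 = 5; 6^5 ≡ 6 (mod 7).
Mod 61: 230 ≡ 47; 47^29 ≡ 13 (mod 61).
Combine by CRT: x ≡ 6 (mod 7), x ≡ 13 (mod 61) ⇒ x ≡ 13 (mod 427).

13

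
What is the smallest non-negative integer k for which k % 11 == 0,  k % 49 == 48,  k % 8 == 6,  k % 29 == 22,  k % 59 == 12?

Combine the congruences pairwise.
From k ≡ 0 (mod 11) write k = 0 + 11t. Substituting into k ≡ 48 (mod 49) gives 11t ≡ 48 (mod 49), and since 11⁻¹ ≡ 9 (mod 49), t ≡ 40. Hence k ≡ 0 + 11·40 = 440 (mod 539).
From k ≡ 440 (mod 539) write k = 440 + 539t. Substituting into k ≡ 6 (mod 8) gives 539t ≡ 6 (mod 8), and since 3⁻¹ ≡ 3 (mod 8), t ≡ 2. Hence k ≡ 440 + 539·2 = 1518 (mod 4312).
From k ≡ 1518 (mod 4312) write k = 1518 + 4312t. Substituting into k ≡ 22 (mod 29) gives 4312t ≡ 12 (mod 29), and since 20⁻¹ ≡ 16 (mod 29), t ≡ 18. Hence k ≡ 1518 + 4312·18 = 79134 (mod 125048).
From k ≡ 79134 (mod 125048) write k = 79134 + 125048t. Substituting into k ≡ 12 (mod 59) gives 125048t ≡ 56 (mod 59), and since 27⁻¹ ≡ 35 (mod 59), t ≡ 13. Hence k ≡ 79134 + 125048·13 = 1704758 (mod 7377832).

1704758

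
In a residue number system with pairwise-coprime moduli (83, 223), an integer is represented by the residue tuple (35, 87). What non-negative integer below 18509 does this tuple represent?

Combine the congruences pairwise.
From x ≡ 35 (mod 83) write x = 35 + 83t. Substituting into x ≡ 87 (mod 223) gives 83t ≡ 52 (mod 223), and since 83⁻¹ ≡ 43 (mod 223), t ≡ 6. Hence x ≡ 35 + 83·6 = 533 (mod 18509).

533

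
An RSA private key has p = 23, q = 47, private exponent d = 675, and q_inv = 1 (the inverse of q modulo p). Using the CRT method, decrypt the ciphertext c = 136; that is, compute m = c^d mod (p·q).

1042

d_p = d mod (p−1) = 675 mod 22 = 15; d_q = d mod (q−1) = 31.
m₁ = c^(d_p) mod p: c ≡ 21 (mod 23), and 21^15 mod 23 = 7.
m₂ = c^(d_q) mod q: c ≡ 42 (mod 47), and 42^31 mod 47 = 8.
h = q_inv·(m₁ − m₂) mod p = 1·(7 − 8) mod 23 = 22.
m = m₂ + h·q = 8 + 22·47 = 1042.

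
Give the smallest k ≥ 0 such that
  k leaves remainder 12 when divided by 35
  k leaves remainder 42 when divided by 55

gcd(35, 55) = 5 and 5 | (42 − 12), so the pair is consistent; merging gives k ≡ 152 (mod 385), where 385 = lcm(35, 55).
The solution is unique modulo lcm(35, 55) = 385.

152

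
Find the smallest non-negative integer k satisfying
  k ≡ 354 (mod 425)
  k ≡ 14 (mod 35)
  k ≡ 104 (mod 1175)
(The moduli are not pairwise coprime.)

gcd(425, 35) = 5 and 5 | (14 − 354), so the pair is consistent; merging gives k ≡ 1204 (mod 2975), where 2975 = lcm(425, 35).
gcd(2975, 1175) = 25 and 25 | (104 − 1204), so the pair is consistent; merging gives k ≡ 7154 (mod 139825), where 139825 = lcm(2975, 1175).
The solution is unique modulo lcm(425, 35, 1175) = 139825.

7154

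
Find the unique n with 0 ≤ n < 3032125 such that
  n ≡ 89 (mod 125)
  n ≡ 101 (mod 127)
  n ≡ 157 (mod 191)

Combine the congruences pairwise.
From n ≡ 89 (mod 125) write n = 89 + 125t. Substituting into n ≡ 101 (mod 127) gives 125t ≡ 12 (mod 127), and since 125⁻¹ ≡ 63 (mod 127), t ≡ 121. Hence n ≡ 89 + 125·121 = 15214 (mod 15875).
From n ≡ 15214 (mod 15875) write n = 15214 + 15875t. Substituting into n ≡ 157 (mod 191) gives 15875t ≡ 32 (mod 191), and since 22⁻¹ ≡ 165 (mod 191), t ≡ 123. Hence n ≡ 15214 + 15875·123 = 1967839 (mod 3032125).

1967839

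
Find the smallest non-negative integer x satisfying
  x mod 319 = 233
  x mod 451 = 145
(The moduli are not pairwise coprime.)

Combine the congruences pairwise.
gcd(319, 451) = 11 and 11 | (145 − 233), so the pair is consistent; merging gives x ≡ 9165 (mod 13079), where 13079 = lcm(319, 451).
The solution is unique modulo lcm(319, 451) = 13079.

9165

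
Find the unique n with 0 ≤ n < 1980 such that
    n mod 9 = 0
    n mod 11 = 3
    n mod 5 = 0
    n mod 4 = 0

1620

The moduli are pairwise coprime; M = 9·11·5·4 = 1980.
M/9 = 220; 220 ≡ 4 (mod 9); 4·7 ≡ 1, so inverse 7.
M/11 = 180; 180 ≡ 4 (mod 11); 4·3 ≡ 1, so inverse 3.
M/5 = 396; 396 ≡ 1 (mod 5), inverse 1.
M/4 = 495; 495 ≡ 3 (mod 4); 3·3 ≡ 1, so inverse 3.
n ≡ 0·220·7 + 3·180·3 + 0·396·1 + 0·495·3 = 1620.
1620 mod 1980 = 1620.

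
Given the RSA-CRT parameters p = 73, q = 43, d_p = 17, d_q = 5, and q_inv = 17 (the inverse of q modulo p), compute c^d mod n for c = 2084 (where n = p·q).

112

m₁ = c^(d_p) mod p: c ≡ 40 (mod 73), and 40^17 mod 73 = 39.
m₂ = c^(d_q) mod q: c ≡ 20 (mod 43), and 20^5 mod 43 = 26.
h = q_inv·(m₁ − m₂) mod p = 17·(39 − 26) mod 73 = 2.
m = m₂ + h·q = 26 + 2·43 = 112.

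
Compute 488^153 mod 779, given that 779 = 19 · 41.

18

Mod 19: 488 ≡ 13; by Fermat, exponent reduces to 153 mod 18 = 9; 13^9 ≡ 18 (mod 19).
Mod 41: 488 ≡ 37; by Fermat, exponent reduces to 153 mod 40 = 33; 37^33 ≡ 18 (mod 41).
Combine by CRT: x ≡ 18 (mod 19), x ≡ 18 (mod 41) ⇒ x ≡ 18 (mod 779).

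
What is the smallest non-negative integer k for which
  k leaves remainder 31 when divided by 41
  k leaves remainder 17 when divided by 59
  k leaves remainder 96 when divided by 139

The moduli are pairwise coprime; N = 41·59·139 = 336241.
N/41 = 8201; 8201 ≡ 1 (mod 41), inverse 1.
N/59 = 5699; 5699 ≡ 35 (mod 59); 35·27 ≡ 1, so inverse 27.
N/139 = 2419; 2419 ≡ 56 (mod 139); 56·72 ≡ 1, so inverse 72.
k ≡ 31·8201·1 + 17·5699·27 + 96·2419·72 = 19590200.
19590200 mod 336241 = 88222.

88222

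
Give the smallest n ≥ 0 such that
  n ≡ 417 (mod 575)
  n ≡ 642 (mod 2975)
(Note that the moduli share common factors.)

gcd(575, 2975) = 25 and 25 | (642 − 417), so the pair is consistent; merging gives n ≡ 45267 (mod 68425), where 68425 = lcm(575, 2975).
The solution is unique modulo lcm(575, 2975) = 68425.

45267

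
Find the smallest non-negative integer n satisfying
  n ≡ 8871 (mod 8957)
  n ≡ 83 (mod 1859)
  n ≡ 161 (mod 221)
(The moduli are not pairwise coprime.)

gcd(8957, 1859) = 169 and 169 | (83 − 8871), so the pair is consistent; merging gives n ≡ 44699 (mod 98527), where 98527 = lcm(8957, 1859).
gcd(98527, 221) = 13 and 13 | (161 − 44699), so the pair is consistent; merging gives n ≡ 340280 (mod 1674959), where 1674959 = lcm(98527, 221).
The solution is unique modulo lcm(8957, 1859, 221) = 1674959.

340280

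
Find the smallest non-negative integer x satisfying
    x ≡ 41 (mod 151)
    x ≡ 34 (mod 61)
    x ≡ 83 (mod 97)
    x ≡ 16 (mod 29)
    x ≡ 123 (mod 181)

2231322511

From x ≡ 41 (mod 151) write x = 41 + 151t. Substituting into x ≡ 34 (mod 61) gives 151t ≡ 54 (mod 61), and since 29⁻¹ ≡ 40 (mod 61), t ≡ 25. Hence x ≡ 41 + 151·25 = 3816 (mod 9211).
From x ≡ 3816 (mod 9211) write x = 3816 + 9211t. Substituting into x ≡ 83 (mod 97) gives 9211t ≡ 50 (mod 97), and since 93⁻¹ ≡ 24 (mod 97), t ≡ 36. Hence x ≡ 3816 + 9211·36 = 335412 (mod 893467).
From x ≡ 335412 (mod 893467) write x = 335412 + 893467t. Substituting into x ≡ 16 (mod 29) gives 893467t ≡ 18 (mod 29), and since 6⁻¹ ≡ 5 (mod 29), t ≡ 3. Hence x ≡ 335412 + 893467·3 = 3015813 (mod 25910543).
From x ≡ 3015813 (mod 25910543) write x = 3015813 + 25910543t. Substituting into x ≡ 123 (mod 181) gives 25910543t ≡ 132 (mod 181), and since 31⁻¹ ≡ 146 (mod 181), t ≡ 86. Hence x ≡ 3015813 + 25910543·86 = 2231322511 (mod 4689808283).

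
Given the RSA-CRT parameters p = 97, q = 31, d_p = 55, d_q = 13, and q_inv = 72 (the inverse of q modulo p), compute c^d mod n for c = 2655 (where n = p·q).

909

m₁ = c^(d_p) mod p: c ≡ 36 (mod 97), and 36^55 mod 97 = 36.
m₂ = c^(d_q) mod q: c ≡ 20 (mod 31), and 20^13 mod 31 = 10.
h = q_inv·(m₁ − m₂) mod p = 72·(36 − 10) mod 97 = 29.
m = m₂ + h·q = 10 + 29·31 = 909.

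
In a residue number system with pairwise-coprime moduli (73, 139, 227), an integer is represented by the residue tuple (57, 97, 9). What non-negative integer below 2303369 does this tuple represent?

The moduli are pairwise coprime; N = 73·139·227 = 2303369.
N/73 = 31553; 31553 ≡ 17 (mod 73); 17·43 ≡ 1, so inverse 43.
N/139 = 16571; 16571 ≡ 30 (mod 139); 30·51 ≡ 1, so inverse 51.
N/227 = 10147; 10147 ≡ 159 (mod 227); 159·10 ≡ 1, so inverse 10.
x ≡ 57·31553·43 + 97·16571·51 + 9·10147·10 = 160226370.
160226370 mod 2303369 = 1293909.

1293909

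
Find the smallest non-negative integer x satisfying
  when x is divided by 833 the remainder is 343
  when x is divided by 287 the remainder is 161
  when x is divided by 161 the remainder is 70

705894

gcd(833, 287) = 7 and 7 | (161 − 343), so the pair is consistent; merging gives x ≡ 22834 (mod 34153), where 34153 = lcm(833, 287).
gcd(34153, 161) = 7 and 7 | (70 − 22834), so the pair is consistent; merging gives x ≡ 705894 (mod 785519), where 785519 = lcm(34153, 161).
The solution is unique modulo lcm(833, 287, 161) = 785519.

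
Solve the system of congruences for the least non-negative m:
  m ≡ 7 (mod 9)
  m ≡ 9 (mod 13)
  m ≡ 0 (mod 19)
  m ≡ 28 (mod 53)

105127

The moduli are pairwise coprime; N = 9·13·19·53 = 117819.
N/9 = 13091; 13091 ≡ 5 (mod 9); 5·2 ≡ 1, so inverse 2.
N/13 = 9063; 9063 ≡ 2 (mod 13); 2·7 ≡ 1, so inverse 7.
N/19 = 6201; 6201 ≡ 7 (mod 19); 7·11 ≡ 1, so inverse 11.
N/53 = 2223; 2223 ≡ 50 (mod 53); 50·35 ≡ 1, so inverse 35.
m ≡ 7·13091·2 + 9·9063·7 + 0·6201·11 + 28·2223·35 = 2932783.
2932783 mod 117819 = 105127.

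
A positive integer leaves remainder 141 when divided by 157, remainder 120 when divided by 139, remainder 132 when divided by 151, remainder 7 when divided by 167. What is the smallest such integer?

27369637

The moduli are pairwise coprime; N = 157·139·151·167 = 550310591.
N/157 = 3505163; 3505163 ≡ 138 (mod 157); 138·33 ≡ 1, so inverse 33.
N/139 = 3959069; 3959069 ≡ 71 (mod 139); 71·47 ≡ 1, so inverse 47.
N/151 = 3644441; 3644441 ≡ 56 (mod 151); 56·89 ≡ 1, so inverse 89.
N/167 = 3295273; 3295273 ≡ 29 (mod 167); 29·144 ≡ 1, so inverse 144.
t ≡ 141·3505163·33 + 120·3959069·47 + 132·3644441·89 + 7·3295273·144 = 84775200651.
84775200651 mod 550310591 = 27369637.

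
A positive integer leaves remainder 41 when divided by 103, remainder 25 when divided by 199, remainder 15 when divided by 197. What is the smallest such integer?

The moduli are pairwise coprime; N = 103·199·197 = 4037909.
N/103 = 39203; 39203 ≡ 63 (mod 103); 63·18 ≡ 1, so inverse 18.
N/199 = 20291; 20291 ≡ 192 (mod 199); 192·142 ≡ 1, so inverse 142.
N/197 = 20497; 20497 ≡ 9 (mod 197); 9·22 ≡ 1, so inverse 22.
a ≡ 41·39203·18 + 25·20291·142 + 15·20497·22 = 107728874.
107728874 mod 4037909 = 2743240.

2743240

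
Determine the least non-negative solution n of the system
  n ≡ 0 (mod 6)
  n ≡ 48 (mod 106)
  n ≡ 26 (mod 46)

gcd(6, 106) = 2 and 2 | (48 − 0), so the pair is consistent; merging gives n ≡ 48 (mod 318), where 318 = lcm(6, 106).
gcd(318, 46) = 2 and 2 | (26 − 48), so the pair is consistent; merging gives n ≡ 5454 (mod 7314), where 7314 = lcm(318, 46).
The solution is unique modulo lcm(6, 106, 46) = 7314.

5454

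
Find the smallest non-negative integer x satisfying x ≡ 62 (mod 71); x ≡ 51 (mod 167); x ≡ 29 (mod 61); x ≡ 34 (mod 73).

Combine the congruences pairwise.
From x ≡ 62 (mod 71) write x = 62 + 71t. Substituting into x ≡ 51 (mod 167) gives 71t ≡ 156 (mod 167), and since 71⁻¹ ≡ 40 (mod 167), t ≡ 61. Hence x ≡ 62 + 71·61 = 4393 (mod 11857).
From x ≡ 4393 (mod 11857) write x = 4393 + 11857t. Substituting into x ≡ 29 (mod 61) gives 11857t ≡ 28 (mod 61), and since 23⁻¹ ≡ 8 (mod 61), t ≡ 41. Hence x ≡ 4393 + 11857·41 = 490530 (mod 723277).
From x ≡ 490530 (mod 723277) write x = 490530 + 723277t. Substituting into x ≡ 34 (mod 73) gives 723277t ≡ 64 (mod 73), and since 66⁻¹ ≡ 52 (mod 73), t ≡ 43. Hence x ≡ 490530 + 723277·43 = 31591441 (mod 52799221).

31591441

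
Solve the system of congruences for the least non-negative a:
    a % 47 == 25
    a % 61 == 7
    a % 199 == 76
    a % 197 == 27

79832110

From a ≡ 25 (mod 47) write a = 25 + 47t. Substituting into a ≡ 7 (mod 61) gives 47t ≡ 43 (mod 61), and since 47⁻¹ ≡ 13 (mod 61), t ≡ 10. Hence a ≡ 25 + 47·10 = 495 (mod 2867).
From a ≡ 495 (mod 2867) write a = 495 + 2867t. Substituting into a ≡ 76 (mod 199) gives 2867t ≡ 178 (mod 199), and since 81⁻¹ ≡ 86 (mod 199), t ≡ 184. Hence a ≡ 495 + 2867·184 = 528023 (mod 570533).
From a ≡ 528023 (mod 570533) write a = 528023 + 570533t. Substituting into a ≡ 27 (mod 197) gives 570533t ≡ 161 (mod 197), and since 21⁻¹ ≡ 122 (mod 197), t ≡ 139. Hence a ≡ 528023 + 570533·139 = 79832110 (mod 112395001).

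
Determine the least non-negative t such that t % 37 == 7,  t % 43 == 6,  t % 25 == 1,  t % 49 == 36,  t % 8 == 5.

13337101

The moduli are pairwise coprime; N = 37·43·25·49·8 = 15591800.
N/37 = 421400; 421400 ≡ 7 (mod 37); 7·16 ≡ 1, so inverse 16.
N/43 = 362600; 362600 ≡ 24 (mod 43); 24·9 ≡ 1, so inverse 9.
N/25 = 623672; 623672 ≡ 22 (mod 25); 22·8 ≡ 1, so inverse 8.
N/49 = 318200; 318200 ≡ 43 (mod 49); 43·8 ≡ 1, so inverse 8.
N/8 = 1948975; 1948975 ≡ 7 (mod 8); 7·7 ≡ 1, so inverse 7.
t ≡ 7·421400·16 + 6·362600·9 + 1·623672·8 + 36·318200·8 + 5·1948975·7 = 231622301.
231622301 mod 15591800 = 13337101.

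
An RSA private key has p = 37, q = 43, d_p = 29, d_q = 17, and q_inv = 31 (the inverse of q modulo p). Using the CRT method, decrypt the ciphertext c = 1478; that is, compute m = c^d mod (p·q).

1086

m₁ = c^(d_p) mod p: c ≡ 35 (mod 37), and 35^29 mod 37 = 13.
m₂ = c^(d_q) mod q: c ≡ 16 (mod 43), and 16^17 mod 43 = 11.
h = q_inv·(m₁ − m₂) mod p = 31·(13 − 11) mod 37 = 25.
m = m₂ + h·q = 11 + 25·43 = 1086.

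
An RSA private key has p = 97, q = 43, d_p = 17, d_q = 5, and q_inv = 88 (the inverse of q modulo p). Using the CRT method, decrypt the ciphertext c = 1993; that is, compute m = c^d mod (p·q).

2360

m₁ = c^(d_p) mod p: c ≡ 53 (mod 97), and 53^17 mod 97 = 32.
m₂ = c^(d_q) mod q: c ≡ 15 (mod 43), and 15^5 mod 43 = 38.
h = q_inv·(m₁ − m₂) mod p = 88·(32 − 38) mod 97 = 54.
m = m₂ + h·q = 38 + 54·43 = 2360.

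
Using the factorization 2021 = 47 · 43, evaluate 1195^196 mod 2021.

36

Mod 47: 1195 ≡ 20; by Fermat, exponent reduces to 196 mod 46 = 12; 20^12 ≡ 36 (mod 47).
Mod 43: 1195 ≡ 34; by Fermat, exponent reduces to 196 mod 42 = 28; 34^28 ≡ 36 (mod 43).
Combine by CRT: x ≡ 36 (mod 47), x ≡ 36 (mod 43) ⇒ x ≡ 36 (mod 2021).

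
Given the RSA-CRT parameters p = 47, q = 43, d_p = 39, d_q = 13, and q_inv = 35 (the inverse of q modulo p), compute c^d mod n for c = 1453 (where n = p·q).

1791

m₁ = c^(d_p) mod p: c ≡ 43 (mod 47), and 43^39 mod 47 = 5.
m₂ = c^(d_q) mod q: c ≡ 34 (mod 43), and 34^13 mod 43 = 28.
h = q_inv·(m₁ − m₂) mod p = 35·(5 − 28) mod 47 = 41.
m = m₂ + h·q = 28 + 41·43 = 1791.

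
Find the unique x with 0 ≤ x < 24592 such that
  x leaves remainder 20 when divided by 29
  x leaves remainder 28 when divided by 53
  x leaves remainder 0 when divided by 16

Combine the congruences pairwise.
From x ≡ 20 (mod 29) write x = 20 + 29t. Substituting into x ≡ 28 (mod 53) gives 29t ≡ 8 (mod 53), and since 29⁻¹ ≡ 11 (mod 53), t ≡ 35. Hence x ≡ 20 + 29·35 = 1035 (mod 1537).
From x ≡ 1035 (mod 1537) write x = 1035 + 1537t. Substituting into x ≡ 0 (mod 16) gives 1537t ≡ 5 (mod 16), and since 1⁻¹ ≡ 1 (mod 16), t ≡ 5. Hence x ≡ 1035 + 1537·5 = 8720 (mod 24592).

8720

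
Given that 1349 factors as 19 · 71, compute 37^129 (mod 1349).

Mod 19: 37 ≡ 18; by Fermat, exponent reduces to 129 mod 18 = 3; 18^3 ≡ 18 (mod 19).
Mod 71: 37 ≡ 37; by Fermat, exponent reduces to 129 mod 70 = 59; 37^59 ≡ 30 (mod 71).
Combine by CRT: x ≡ 18 (mod 19), x ≡ 30 (mod 71) ⇒ x ≡ 740 (mod 1349).

740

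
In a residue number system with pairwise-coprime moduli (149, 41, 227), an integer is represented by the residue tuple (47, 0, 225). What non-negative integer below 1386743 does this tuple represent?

1017866

The moduli are pairwise coprime; N = 149·41·227 = 1386743.
N/149 = 9307; 9307 ≡ 69 (mod 149); 69·54 ≡ 1, so inverse 54.
N/41 = 33823; 33823 ≡ 39 (mod 41); 39·20 ≡ 1, so inverse 20.
N/227 = 6109; 6109 ≡ 207 (mod 227); 207·34 ≡ 1, so inverse 34.
x ≡ 47·9307·54 + 0·33823·20 + 225·6109·34 = 70355016.
70355016 mod 1386743 = 1017866.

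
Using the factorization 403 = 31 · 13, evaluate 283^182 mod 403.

295

Mod 31: 283 ≡ 4; by Fermat, exponent reduces to 182 mod 30 = 2; 4^2 ≡ 16 (mod 31).
Mod 13: 283 ≡ 10; by Fermat, exponent reduces to 182 mod 12 = 2; 10^2 ≡ 9 (mod 13).
Combine by CRT: x ≡ 16 (mod 31), x ≡ 9 (mod 13) ⇒ x ≡ 295 (mod 403).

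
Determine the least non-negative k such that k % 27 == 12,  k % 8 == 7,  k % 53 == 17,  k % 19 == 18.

From k ≡ 12 (mod 27) write k = 12 + 27t. Substituting into k ≡ 7 (mod 8) gives 27t ≡ 3 (mod 8), and since 3⁻¹ ≡ 3 (mod 8), t ≡ 1. Hence k ≡ 12 + 27·1 = 39 (mod 216).
From k ≡ 39 (mod 216) write k = 39 + 216t. Substituting into k ≡ 17 (mod 53) gives 216t ≡ 31 (mod 53), and since 4⁻¹ ≡ 40 (mod 53), t ≡ 21. Hence k ≡ 39 + 216·21 = 4575 (mod 11448).
From k ≡ 4575 (mod 11448) write k = 4575 + 11448t. Substituting into k ≡ 18 (mod 19) gives 11448t ≡ 3 (mod 19), and since 10⁻¹ ≡ 2 (mod 19), t ≡ 6. Hence k ≡ 4575 + 11448·6 = 73263 (mod 217512).

73263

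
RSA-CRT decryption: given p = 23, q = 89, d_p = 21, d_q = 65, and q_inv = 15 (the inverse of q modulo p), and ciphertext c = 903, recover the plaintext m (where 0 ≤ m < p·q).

m₁ = c^(d_p) mod p: c ≡ 6 (mod 23), and 6^21 mod 23 = 4.
m₂ = c^(d_q) mod q: c ≡ 13 (mod 89), and 13^65 mod 89 = 30.
h = q_inv·(m₁ − m₂) mod p = 15·(4 − 30) mod 23 = 1.
m = m₂ + h·q = 30 + 1·89 = 119.

119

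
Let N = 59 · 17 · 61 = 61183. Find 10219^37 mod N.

51882

Mod 59: 10219 ≡ 12; 12^37 ≡ 21 (mod 59).
Mod 17: 10219 ≡ 2; by Fermat, exponent reduces to 37 mod 16 = 5; 2^5 ≡ 15 (mod 17).
Mod 61: 10219 ≡ 32; 32^37 ≡ 32 (mod 61).
Combine by CRT: x ≡ 21 (mod 59), x ≡ 15 (mod 17), x ≡ 32 (mod 61) ⇒ x ≡ 51882 (mod 61183).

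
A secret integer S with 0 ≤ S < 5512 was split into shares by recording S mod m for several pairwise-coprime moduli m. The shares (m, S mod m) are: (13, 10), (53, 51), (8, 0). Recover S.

The moduli are pairwise coprime; N = 13·53·8 = 5512.
N/13 = 424; 424 ≡ 8 (mod 13); 8·5 ≡ 1, so inverse 5.
N/53 = 104; 104 ≡ 51 (mod 53); 51·26 ≡ 1, so inverse 26.
N/8 = 689; 689 ≡ 1 (mod 8), inverse 1.
S ≡ 10·424·5 + 51·104·26 + 0·689·1 = 159104.
159104 mod 5512 = 4768.

4768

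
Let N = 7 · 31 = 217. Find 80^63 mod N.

Mod 7: 80 ≡ 3; by Fermat, exponent reduces to 63 mod 6 = 3; 3^3 ≡ 6 (mod 7).
Mod 31: 80 ≡ 18; by Fermat, exponent reduces to 63 mod 30 = 3; 18^3 ≡ 4 (mod 31).
Combine by CRT: x ≡ 6 (mod 7), x ≡ 4 (mod 31) ⇒ x ≡ 97 (mod 217).

97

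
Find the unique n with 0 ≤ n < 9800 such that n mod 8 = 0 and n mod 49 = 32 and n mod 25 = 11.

From n ≡ 0 (mod 8) write n = 0 + 8t. Substituting into n ≡ 32 (mod 49) gives 8t ≡ 32 (mod 49), and since 8⁻¹ ≡ 43 (mod 49), t ≡ 4. Hence n ≡ 0 + 8·4 = 32 (mod 392).
From n ≡ 32 (mod 392) write n = 32 + 392t. Substituting into n ≡ 11 (mod 25) gives 392t ≡ 4 (mod 25), and since 17⁻¹ ≡ 3 (mod 25), t ≡ 12. Hence n ≡ 32 + 392·12 = 4736 (mod 9800).

4736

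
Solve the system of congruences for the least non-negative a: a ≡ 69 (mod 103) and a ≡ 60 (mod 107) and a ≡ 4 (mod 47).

The moduli are pairwise coprime; N = 103·107·47 = 517987.
N/103 = 5029; 5029 ≡ 85 (mod 103); 85·40 ≡ 1, so inverse 40.
N/107 = 4841; 4841 ≡ 26 (mod 107); 26·70 ≡ 1, so inverse 70.
N/47 = 11021; 11021 ≡ 23 (mod 47); 23·45 ≡ 1, so inverse 45.
a ≡ 69·5029·40 + 60·4841·70 + 4·11021·45 = 36196020.
36196020 mod 517987 = 454917.

454917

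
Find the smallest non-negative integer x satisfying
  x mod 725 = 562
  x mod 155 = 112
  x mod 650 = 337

gcd(725, 155) = 5 and 5 | (112 − 562), so the pair is consistent; merging gives x ≡ 7087 (mod 22475), where 22475 = lcm(725, 155).
gcd(22475, 650) = 25 and 25 | (337 − 7087), so the pair is consistent; merging gives x ≡ 186887 (mod 584350), where 584350 = lcm(22475, 650).
The solution is unique modulo lcm(725, 155, 650) = 584350.

186887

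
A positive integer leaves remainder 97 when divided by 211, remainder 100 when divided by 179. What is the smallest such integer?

Combine the congruences pairwise.
From a ≡ 97 (mod 211) write a = 97 + 211t. Substituting into a ≡ 100 (mod 179) gives 211t ≡ 3 (mod 179), and since 32⁻¹ ≡ 28 (mod 179), t ≡ 84. Hence a ≡ 97 + 211·84 = 17821 (mod 37769).

17821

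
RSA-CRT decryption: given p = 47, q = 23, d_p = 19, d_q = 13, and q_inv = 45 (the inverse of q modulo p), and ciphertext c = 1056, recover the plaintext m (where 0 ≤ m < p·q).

m₁ = c^(d_p) mod p: c ≡ 22 (mod 47), and 22^19 mod 47 = 41.
m₂ = c^(d_q) mod q: c ≡ 21 (mod 23), and 21^13 mod 23 = 19.
h = q_inv·(m₁ − m₂) mod p = 45·(41 − 19) mod 47 = 3.
m = m₂ + h·q = 19 + 3·23 = 88.

88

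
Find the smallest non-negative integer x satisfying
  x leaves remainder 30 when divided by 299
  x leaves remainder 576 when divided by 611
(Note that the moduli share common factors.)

3020

gcd(299, 611) = 13 and 13 | (576 − 30), so the pair is consistent; merging gives x ≡ 3020 (mod 14053), where 14053 = lcm(299, 611).
The solution is unique modulo lcm(299, 611) = 14053.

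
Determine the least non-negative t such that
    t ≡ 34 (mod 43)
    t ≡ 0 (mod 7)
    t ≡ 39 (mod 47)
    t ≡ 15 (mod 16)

Combine the congruences pairwise.
From t ≡ 34 (mod 43) write t = 34 + 43s. Substituting into t ≡ 0 (mod 7) gives 43s ≡ 1 (mod 7), and since 1⁻¹ ≡ 1 (mod 7), s ≡ 1. Hence t ≡ 34 + 43·1 = 77 (mod 301).
From t ≡ 77 (mod 301) write t = 77 + 301s. Substituting into t ≡ 39 (mod 47) gives 301s ≡ 9 (mod 47), and since 19⁻¹ ≡ 5 (mod 47), s ≡ 45. Hence t ≡ 77 + 301·45 = 13622 (mod 14147).
From t ≡ 13622 (mod 14147) write t = 13622 + 14147s. Substituting into t ≡ 15 (mod 16) gives 14147s ≡ 9 (mod 16), and since 3⁻¹ ≡ 11 (mod 16), s ≡ 3. Hence t ≡ 13622 + 14147·3 = 56063 (mod 226352).

56063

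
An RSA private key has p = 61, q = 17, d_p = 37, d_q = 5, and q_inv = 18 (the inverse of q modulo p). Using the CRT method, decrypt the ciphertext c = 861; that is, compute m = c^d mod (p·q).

384

m₁ = c^(d_p) mod p: c ≡ 7 (mod 61), and 7^37 mod 61 = 18.
m₂ = c^(d_q) mod q: c ≡ 11 (mod 17), and 11^5 mod 17 = 10.
h = q_inv·(m₁ − m₂) mod p = 18·(18 − 10) mod 61 = 22.
m = m₂ + h·q = 10 + 22·17 = 384.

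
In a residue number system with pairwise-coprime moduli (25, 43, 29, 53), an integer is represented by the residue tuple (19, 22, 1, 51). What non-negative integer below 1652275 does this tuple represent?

From x ≡ 19 (mod 25) write x = 19 + 25t. Substituting into x ≡ 22 (mod 43) gives 25t ≡ 3 (mod 43), and since 25⁻¹ ≡ 31 (mod 43), t ≡ 7. Hence x ≡ 19 + 25·7 = 194 (mod 1075).
From x ≡ 194 (mod 1075) write x = 194 + 1075t. Substituting into x ≡ 1 (mod 29) gives 1075t ≡ 10 (mod 29), and since 2⁻¹ ≡ 15 (mod 29), t ≡ 5. Hence x ≡ 194 + 1075·5 = 5569 (mod 31175).
From x ≡ 5569 (mod 31175) write x = 5569 + 31175t. Substituting into x ≡ 51 (mod 53) gives 31175t ≡ 47 (mod 53), and since 11⁻¹ ≡ 29 (mod 53), t ≡ 38. Hence x ≡ 5569 + 31175·38 = 1190219 (mod 1652275).

1190219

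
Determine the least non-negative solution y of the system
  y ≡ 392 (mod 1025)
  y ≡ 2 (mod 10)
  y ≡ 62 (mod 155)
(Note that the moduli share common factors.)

53692

gcd(1025, 10) = 5 and 5 | (2 − 392), so the pair is consistent; merging gives y ≡ 392 (mod 2050), where 2050 = lcm(1025, 10).
gcd(2050, 155) = 5 and 5 | (62 − 392), so the pair is consistent; merging gives y ≡ 53692 (mod 63550), where 63550 = lcm(2050, 155).
The solution is unique modulo lcm(1025, 10, 155) = 63550.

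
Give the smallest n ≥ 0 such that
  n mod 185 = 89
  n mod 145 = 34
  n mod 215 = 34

224494

gcd(185, 145) = 5 and 5 | (34 − 89), so the pair is consistent; merging gives n ≡ 4529 (mod 5365), where 5365 = lcm(185, 145).
gcd(5365, 215) = 5 and 5 | (34 − 4529), so the pair is consistent; merging gives n ≡ 224494 (mod 230695), where 230695 = lcm(5365, 215).
The solution is unique modulo lcm(185, 145, 215) = 230695.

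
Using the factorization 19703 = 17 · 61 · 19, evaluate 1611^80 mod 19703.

Mod 17: 1611 ≡ 13; since 16 | 80, by Fermat 13^80 ≡ 1 (mod 17).
Mod 61: 1611 ≡ 25; by Fermat, exponent reduces to 80 mod 60 = 20; 25^20 ≡ 13 (mod 61).
Mod 19: 1611 ≡ 15; by Fermat, exponent reduces to 80 mod 18 = 8; 15^8 ≡ 5 (mod 19).
Combine by CRT: x ≡ 1 (mod 17), x ≡ 13 (mod 61), x ≡ 5 (mod 19) ⇒ x ≡ 16117 (mod 19703).

16117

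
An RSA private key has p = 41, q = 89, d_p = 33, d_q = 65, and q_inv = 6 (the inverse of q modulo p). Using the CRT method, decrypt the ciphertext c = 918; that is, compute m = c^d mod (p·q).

857

m₁ = c^(d_p) mod p: c ≡ 16 (mod 41), and 16^33 mod 41 = 37.
m₂ = c^(d_q) mod q: c ≡ 28 (mod 89), and 28^65 mod 89 = 56.
h = q_inv·(m₁ − m₂) mod p = 6·(37 − 56) mod 41 = 9.
m = m₂ + h·q = 56 + 9·89 = 857.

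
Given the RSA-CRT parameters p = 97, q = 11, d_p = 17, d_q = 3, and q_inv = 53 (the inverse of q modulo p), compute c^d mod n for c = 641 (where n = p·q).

863

m₁ = c^(d_p) mod p: c ≡ 59 (mod 97), and 59^17 mod 97 = 87.
m₂ = c^(d_q) mod q: c ≡ 3 (mod 11), and 3^3 mod 11 = 5.
h = q_inv·(m₁ − m₂) mod p = 53·(87 − 5) mod 97 = 78.
m = m₂ + h·q = 5 + 78·11 = 863.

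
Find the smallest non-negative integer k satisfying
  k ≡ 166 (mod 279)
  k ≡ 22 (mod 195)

gcd(279, 195) = 3 and 3 | (22 − 166), so the pair is consistent; merging gives k ≡ 15232 (mod 18135), where 18135 = lcm(279, 195).
The solution is unique modulo lcm(279, 195) = 18135.

15232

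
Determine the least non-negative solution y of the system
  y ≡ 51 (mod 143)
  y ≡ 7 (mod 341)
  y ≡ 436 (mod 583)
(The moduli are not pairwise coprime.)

gcd(143, 341) = 11 and 11 | (7 − 51), so the pair is consistent; merging gives y ≡ 2053 (mod 4433), where 4433 = lcm(143, 341).
gcd(4433, 583) = 11 and 11 | (436 − 2053), so the pair is consistent; merging gives y ≡ 33084 (mod 234949), where 234949 = lcm(4433, 583).
The solution is unique modulo lcm(143, 341, 583) = 234949.

33084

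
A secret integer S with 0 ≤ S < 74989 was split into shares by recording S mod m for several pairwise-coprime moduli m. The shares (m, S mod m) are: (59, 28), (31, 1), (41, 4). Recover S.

From S ≡ 28 (mod 59) write S = 28 + 59t. Substituting into S ≡ 1 (mod 31) gives 59t ≡ 4 (mod 31), and since 28⁻¹ ≡ 10 (mod 31), t ≡ 9. Hence S ≡ 28 + 59·9 = 559 (mod 1829).
From S ≡ 559 (mod 1829) write S = 559 + 1829t. Substituting into S ≡ 4 (mod 41) gives 1829t ≡ 19 (mod 41), and since 25⁻¹ ≡ 23 (mod 41), t ≡ 27. Hence S ≡ 559 + 1829·27 = 49942 (mod 74989).

49942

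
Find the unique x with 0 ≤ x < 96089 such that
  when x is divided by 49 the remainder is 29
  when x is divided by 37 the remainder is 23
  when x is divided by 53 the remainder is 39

From x ≡ 29 (mod 49) write x = 29 + 49t. Substituting into x ≡ 23 (mod 37) gives 49t ≡ 31 (mod 37), and since 12⁻¹ ≡ 34 (mod 37), t ≡ 18. Hence x ≡ 29 + 49·18 = 911 (mod 1813).
From x ≡ 911 (mod 1813) write x = 911 + 1813t. Substituting into x ≡ 39 (mod 53) gives 1813t ≡ 29 (mod 53), and since 11⁻¹ ≡ 29 (mod 53), t ≡ 46. Hence x ≡ 911 + 1813·46 = 84309 (mod 96089).

84309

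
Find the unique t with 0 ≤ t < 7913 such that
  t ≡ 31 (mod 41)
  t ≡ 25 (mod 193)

Combine the congruences pairwise.
From t ≡ 31 (mod 41) write t = 31 + 41s. Substituting into t ≡ 25 (mod 193) gives 41s ≡ 187 (mod 193), and since 41⁻¹ ≡ 113 (mod 193), s ≡ 94. Hence t ≡ 31 + 41·94 = 3885 (mod 7913).

3885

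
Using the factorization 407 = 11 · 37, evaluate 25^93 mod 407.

Mod 11: 25 ≡ 3; by Fermat, exponent reduces to 93 mod 10 = 3; 3^3 ≡ 5 (mod 11).
Mod 37: 25 ≡ 25; by Fermat, exponent reduces to 93 mod 36 = 21; 25^21 ≡ 11 (mod 37).
Combine by CRT: x ≡ 5 (mod 11), x ≡ 11 (mod 37) ⇒ x ≡ 159 (mod 407).

159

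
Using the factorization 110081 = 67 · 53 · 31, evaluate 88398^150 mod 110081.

50996

Mod 67: 88398 ≡ 25; by Fermat, exponent reduces to 150 mod 66 = 18; 25^18 ≡ 9 (mod 67).
Mod 53: 88398 ≡ 47; by Fermat, exponent reduces to 150 mod 52 = 46; 47^46 ≡ 10 (mod 53).
Mod 31: 88398 ≡ 17; since 30 | 150, by Fermat 17^150 ≡ 1 (mod 31).
Combine by CRT: x ≡ 9 (mod 67), x ≡ 10 (mod 53), x ≡ 1 (mod 31) ⇒ x ≡ 50996 (mod 110081).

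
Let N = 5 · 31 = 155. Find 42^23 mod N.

43

Mod 5: 42 ≡ 2; by Fermat, exponent reduces to 23 mod 4 = 3; 2^3 ≡ 3 (mod 5).
Mod 31: 42 ≡ 11; 11^23 ≡ 12 (mod 31).
Combine by CRT: x ≡ 3 (mod 5), x ≡ 12 (mod 31) ⇒ x ≡ 43 (mod 155).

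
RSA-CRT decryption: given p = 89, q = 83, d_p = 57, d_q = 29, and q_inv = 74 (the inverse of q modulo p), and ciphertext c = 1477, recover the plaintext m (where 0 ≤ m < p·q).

m₁ = c^(d_p) mod p: c ≡ 53 (mod 89), and 53^57 mod 89 = 80.
m₂ = c^(d_q) mod q: c ≡ 66 (mod 83), and 66^29 mod 83 = 22.
h = q_inv·(m₁ − m₂) mod p = 74·(80 − 22) mod 89 = 20.
m = m₂ + h·q = 22 + 20·83 = 1682.

1682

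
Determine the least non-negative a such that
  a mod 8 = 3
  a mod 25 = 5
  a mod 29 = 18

The moduli are pairwise coprime; N = 8·25·29 = 5800.
N/8 = 725; 725 ≡ 5 (mod 8); 5·5 ≡ 1, so inverse 5.
N/25 = 232; 232 ≡ 7 (mod 25); 7·18 ≡ 1, so inverse 18.
N/29 = 200; 200 ≡ 26 (mod 29); 26·19 ≡ 1, so inverse 19.
a ≡ 3·725·5 + 5·232·18 + 18·200·19 = 100155.
100155 mod 5800 = 1555.

1555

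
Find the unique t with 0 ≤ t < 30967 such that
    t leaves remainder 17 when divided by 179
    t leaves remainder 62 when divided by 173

16843

From t ≡ 17 (mod 179) write t = 17 + 179s. Substituting into t ≡ 62 (mod 173) gives 179s ≡ 45 (mod 173), and since 6⁻¹ ≡ 29 (mod 173), s ≡ 94. Hence t ≡ 17 + 179·94 = 16843 (mod 30967).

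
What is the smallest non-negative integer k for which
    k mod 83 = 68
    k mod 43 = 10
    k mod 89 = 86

125398

The moduli are pairwise coprime; N = 83·43·89 = 317641.
N/83 = 3827; 3827 ≡ 9 (mod 83); 9·37 ≡ 1, so inverse 37.
N/43 = 7387; 7387 ≡ 34 (mod 43); 34·19 ≡ 1, so inverse 19.
N/89 = 3569; 3569 ≡ 9 (mod 89); 9·10 ≡ 1, so inverse 10.
k ≡ 68·3827·37 + 10·7387·19 + 86·3569·10 = 14101602.
14101602 mod 317641 = 125398.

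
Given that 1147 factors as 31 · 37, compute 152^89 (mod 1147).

Mod 31: 152 ≡ 28; by Fermat, exponent reduces to 89 mod 30 = 29; 28^29 ≡ 10 (mod 31).
Mod 37: 152 ≡ 4; by Fermat, exponent reduces to 89 mod 36 = 17; 4^17 ≡ 28 (mod 37).
Combine by CRT: x ≡ 10 (mod 31), x ≡ 28 (mod 37) ⇒ x ≡ 1064 (mod 1147).

1064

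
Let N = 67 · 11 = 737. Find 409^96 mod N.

Mod 67: 409 ≡ 7; by Fermat, exponent reduces to 96 mod 66 = 30; 7^30 ≡ 25 (mod 67).
Mod 11: 409 ≡ 2; by Fermat, exponent reduces to 96 mod 10 = 6; 2^6 ≡ 9 (mod 11).
Combine by CRT: x ≡ 25 (mod 67), x ≡ 9 (mod 11) ⇒ x ≡ 427 (mod 737).

427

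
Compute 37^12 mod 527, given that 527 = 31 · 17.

497

Mod 31: 37 ≡ 6; 6^12 ≡ 1 (mod 31).
Mod 17: 37 ≡ 3; 3^12 ≡ 4 (mod 17).
Combine by CRT: x ≡ 1 (mod 31), x ≡ 4 (mod 17) ⇒ x ≡ 497 (mod 527).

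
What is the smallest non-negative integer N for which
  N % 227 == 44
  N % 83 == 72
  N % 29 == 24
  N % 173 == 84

67950678

The moduli are pairwise coprime; M = 227·83·29·173 = 94525297.
M/227 = 416411; 416411 ≡ 93 (mod 227); 93·83 ≡ 1, so inverse 83.
M/83 = 1138859; 1138859 ≡ 16 (mod 83); 16·26 ≡ 1, so inverse 26.
M/29 = 3259493; 3259493 ≡ 9 (mod 29); 9·13 ≡ 1, so inverse 13.
M/173 = 546389; 546389 ≡ 55 (mod 173); 55·151 ≡ 1, so inverse 151.
N ≡ 44·416411·83 + 72·1138859·26 + 24·3259493·13 + 84·546389·151 = 11600036912.
11600036912 mod 94525297 = 67950678.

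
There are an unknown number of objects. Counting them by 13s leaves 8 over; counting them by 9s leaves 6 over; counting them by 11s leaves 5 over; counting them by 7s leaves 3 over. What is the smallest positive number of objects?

1347

The moduli are pairwise coprime; M = 13·9·11·7 = 9009.
M/13 = 693; 693 ≡ 4 (mod 13); 4·10 ≡ 1, so inverse 10.
M/9 = 1001; 1001 ≡ 2 (mod 9); 2·5 ≡ 1, so inverse 5.
M/11 = 819; 819 ≡ 5 (mod 11); 5·9 ≡ 1, so inverse 9.
M/7 = 1287; 1287 ≡ 6 (mod 7); 6·6 ≡ 1, so inverse 6.
N ≡ 8·693·10 + 6·1001·5 + 5·819·9 + 3·1287·6 = 145491.
145491 mod 9009 = 1347.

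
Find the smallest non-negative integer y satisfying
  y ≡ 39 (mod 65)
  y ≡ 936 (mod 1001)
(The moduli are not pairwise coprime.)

Combine the congruences pairwise.
gcd(65, 1001) = 13 and 13 | (936 − 39), so the pair is consistent; merging gives y ≡ 3939 (mod 5005), where 5005 = lcm(65, 1001).
The solution is unique modulo lcm(65, 1001) = 5005.

3939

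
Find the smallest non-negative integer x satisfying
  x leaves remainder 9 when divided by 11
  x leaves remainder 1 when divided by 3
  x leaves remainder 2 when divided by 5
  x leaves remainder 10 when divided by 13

2077

The moduli are pairwise coprime; N = 11·3·5·13 = 2145.
N/11 = 195; 195 ≡ 8 (mod 11); 8·7 ≡ 1, so inverse 7.
N/3 = 715; 715 ≡ 1 (mod 3), inverse 1.
N/5 = 429; 429 ≡ 4 (mod 5); 4·4 ≡ 1, so inverse 4.
N/13 = 165; 165 ≡ 9 (mod 13); 9·3 ≡ 1, so inverse 3.
x ≡ 9·195·7 + 1·715·1 + 2·429·4 + 10·165·3 = 21382.
21382 mod 2145 = 2077.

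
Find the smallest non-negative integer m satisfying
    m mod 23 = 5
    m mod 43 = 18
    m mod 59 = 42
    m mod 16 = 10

51962

The moduli are pairwise coprime; N = 23·43·59·16 = 933616.
N/23 = 40592; 40592 ≡ 20 (mod 23); 20·15 ≡ 1, so inverse 15.
N/43 = 21712; 21712 ≡ 40 (mod 43); 40·14 ≡ 1, so inverse 14.
N/59 = 15824; 15824 ≡ 12 (mod 59); 12·5 ≡ 1, so inverse 5.
N/16 = 58351; 58351 ≡ 15 (mod 16); 15·15 ≡ 1, so inverse 15.
m ≡ 5·40592·15 + 18·21712·14 + 42·15824·5 + 10·58351·15 = 20591514.
20591514 mod 933616 = 51962.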